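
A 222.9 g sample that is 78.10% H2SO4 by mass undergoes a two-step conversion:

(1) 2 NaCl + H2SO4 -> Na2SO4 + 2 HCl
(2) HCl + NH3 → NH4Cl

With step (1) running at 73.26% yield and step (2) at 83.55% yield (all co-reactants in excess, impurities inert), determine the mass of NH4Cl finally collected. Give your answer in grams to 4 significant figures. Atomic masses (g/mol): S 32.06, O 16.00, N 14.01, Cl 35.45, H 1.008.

116.2 g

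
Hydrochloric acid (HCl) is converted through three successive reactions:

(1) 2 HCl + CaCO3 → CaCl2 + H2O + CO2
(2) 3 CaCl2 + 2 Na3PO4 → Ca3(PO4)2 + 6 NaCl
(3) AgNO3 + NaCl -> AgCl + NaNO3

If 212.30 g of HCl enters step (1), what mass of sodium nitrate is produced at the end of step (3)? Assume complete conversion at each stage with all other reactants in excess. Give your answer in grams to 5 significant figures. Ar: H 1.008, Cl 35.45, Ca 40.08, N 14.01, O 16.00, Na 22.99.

494.97 g

M(HCl) = 1.008 + 35.45 = 36.458 g/mol.
M(NaNO3) = 22.99 + 14.01 + 3(16.00) = 85.00 g/mol.
n(HCl) = 212.30 / 36.458 = 5.82314 mol.
Reaction (1): HCl→CaCl2 ratio 2:1 ⇒ n(CaCl2) = 2.91157 mol.
Reaction (2): CaCl2→NaCl ratio 3:6 ⇒ n(NaCl) = 5.82314 mol.
Reaction (3): NaCl→NaNO3 ratio 1:1 ⇒ n(NaNO3) = 5.82314 mol.
Mass of NaNO3 = 5.82314 × 85.00 = 494.967 g.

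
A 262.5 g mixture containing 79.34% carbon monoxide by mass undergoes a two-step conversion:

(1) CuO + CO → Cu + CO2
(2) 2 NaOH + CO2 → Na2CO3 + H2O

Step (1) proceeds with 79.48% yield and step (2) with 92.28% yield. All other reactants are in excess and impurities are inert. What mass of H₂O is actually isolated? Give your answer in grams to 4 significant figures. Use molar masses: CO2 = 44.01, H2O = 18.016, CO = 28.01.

98.25 g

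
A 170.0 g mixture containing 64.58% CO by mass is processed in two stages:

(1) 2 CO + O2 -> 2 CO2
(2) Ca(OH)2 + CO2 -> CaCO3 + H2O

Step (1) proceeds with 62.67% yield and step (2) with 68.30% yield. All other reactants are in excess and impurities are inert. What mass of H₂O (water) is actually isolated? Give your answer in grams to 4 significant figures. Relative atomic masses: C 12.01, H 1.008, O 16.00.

30.23 g

Pure CO = 170.0 × 0.6458 = 109.79 g.
M(CO) = 12.01 + 16.00 = 28.01 g/mol.
M(H2O) = 2(1.008) + 16.00 = 18.016 g/mol.
n(CO) = 109.79 / 28.01 = 3.9195 mol.
Step 1 (CO:CO2 = 2:2): theoretical n(CO2) = 3.9195 mol; at 62.67% yield, n(CO2) = 2.4564 mol.
Step 2 (CO2:H2O = 1:1): theoretical n(H2O) = 2.4564 mol, so theoretical mass = 2.4564 × 18.016 = 44.254 g.
At 68.30% yield, actual mass of H2O = 44.254 × 0.6830 = 30.225 g.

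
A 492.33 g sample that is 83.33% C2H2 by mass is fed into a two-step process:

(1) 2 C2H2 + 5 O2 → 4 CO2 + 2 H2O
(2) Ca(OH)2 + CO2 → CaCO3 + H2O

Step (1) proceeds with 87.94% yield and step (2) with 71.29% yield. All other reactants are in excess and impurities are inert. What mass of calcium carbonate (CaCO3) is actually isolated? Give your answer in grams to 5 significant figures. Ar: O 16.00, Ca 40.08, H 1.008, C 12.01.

1977.5 g

Pure C2H2 = 492.33 × 0.8333 = 410.259 g.
M(C2H2) = 2(12.01) + 2(1.008) = 26.036 g/mol.
M(CaCO3) = 40.08 + 12.01 + 3(16.00) = 100.09 g/mol.
n(C2H2) = 410.259 / 26.036 = 15.7574 mol.
Step 1 (C2H2:CO2 = 2:4): theoretical n(CO2) = 31.5147 mol; at 87.94% yield, n(CO2) = 27.7140 mol.
Step 2 (CO2:CaCO3 = 1:1): theoretical n(CaCO3) = 27.7140 mol, so theoretical mass = 27.7140 × 100.09 = 2773.90 g.
At 71.29% yield, actual mass of CaCO3 = 2773.90 × 0.7129 = 1977.51 g.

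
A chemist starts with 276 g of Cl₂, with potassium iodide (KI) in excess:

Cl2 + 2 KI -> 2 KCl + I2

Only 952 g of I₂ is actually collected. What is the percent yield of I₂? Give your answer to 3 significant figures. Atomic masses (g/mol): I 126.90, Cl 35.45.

96.4 %

M(Cl2) = 2(35.45) = 70.90 g/mol.
M(I2) = 2(126.90) = 253.80 g/mol.
n(Cl2) = 276.0 g / 70.90 g/mol = 3.893 mol.
From the equation the Cl2:I2 mole ratio is 1:1, so n(I2) = 3.893 × 1/1 = 3.893 mol.
Mass of I2 = 3.893 mol × 253.80 g/mol = 988.0 g.
This is the theoretical yield. Percent yield = 952 g / 988.0 g × 100% = 96.36%.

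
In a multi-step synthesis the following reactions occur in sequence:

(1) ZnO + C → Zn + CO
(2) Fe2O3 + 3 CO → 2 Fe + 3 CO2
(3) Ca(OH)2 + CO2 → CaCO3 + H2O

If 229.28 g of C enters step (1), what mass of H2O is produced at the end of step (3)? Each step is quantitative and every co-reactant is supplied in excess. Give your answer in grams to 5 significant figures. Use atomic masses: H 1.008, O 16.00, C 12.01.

M(C) = 12.01 g/mol.
M(H2O) = 2(1.008) + 16.00 = 18.016 g/mol.
n(C) = 229.28 / 12.01 = 19.0908 mol.
Reaction (1): C→CO ratio 1:1 ⇒ n(CO) = 19.0908 mol.
Reaction (2): CO→CO2 ratio 3:3 ⇒ n(CO2) = 19.0908 mol.
Reaction (3): CO2→H2O ratio 1:1 ⇒ n(H2O) = 19.0908 mol.
Mass of H2O = 19.0908 × 18.016 = 343.939 g.

343.94 g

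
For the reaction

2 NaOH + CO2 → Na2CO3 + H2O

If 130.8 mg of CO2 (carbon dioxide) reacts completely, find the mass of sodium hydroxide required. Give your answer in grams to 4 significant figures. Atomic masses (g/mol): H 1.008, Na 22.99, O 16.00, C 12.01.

0.2378 g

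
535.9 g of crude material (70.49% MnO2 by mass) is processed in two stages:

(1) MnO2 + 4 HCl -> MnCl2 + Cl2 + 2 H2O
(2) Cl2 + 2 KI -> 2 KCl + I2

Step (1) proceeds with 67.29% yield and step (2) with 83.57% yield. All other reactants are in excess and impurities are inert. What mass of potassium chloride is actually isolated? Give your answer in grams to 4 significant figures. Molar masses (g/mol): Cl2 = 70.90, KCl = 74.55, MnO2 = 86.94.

Pure MnO2 = 535.9 × 0.7049 = 377.76 g.
n(MnO2) = 377.76 / 86.94 = 4.3450 mol.
Step 1 (MnO2:Cl2 = 1:1): theoretical n(Cl2) = 4.3450 mol; at 67.29% yield, n(Cl2) = 2.9238 mol.
Step 2 (Cl2:KCl = 1:2): theoretical n(KCl) = 5.8475 mol, so theoretical mass = 5.8475 × 74.55 = 435.93 g.
At 83.57% yield, actual mass of KCl = 435.93 × 0.8357 = 364.31 g.

364.3 g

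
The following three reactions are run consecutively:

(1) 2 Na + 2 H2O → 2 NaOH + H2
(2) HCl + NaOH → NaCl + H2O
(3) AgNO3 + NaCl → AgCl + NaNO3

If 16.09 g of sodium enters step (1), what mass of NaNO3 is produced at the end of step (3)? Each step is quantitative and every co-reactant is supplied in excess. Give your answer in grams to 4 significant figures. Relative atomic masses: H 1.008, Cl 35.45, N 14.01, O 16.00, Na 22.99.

59.49 g

M(Na) = 22.99 g/mol.
M(NaNO3) = 22.99 + 14.01 + 3(16.00) = 85.00 g/mol.
n(Na) = 16.09 / 22.99 = 0.69987 mol.
Reaction (1): Na→NaOH ratio 2:2 ⇒ n(NaOH) = 0.69987 mol.
Reaction (2): NaOH→NaCl ratio 1:1 ⇒ n(NaCl) = 0.69987 mol.
Reaction (3): NaCl→NaNO3 ratio 1:1 ⇒ n(NaNO3) = 0.69987 mol.
Mass of NaNO3 = 0.69987 × 85.00 = 59.489 g.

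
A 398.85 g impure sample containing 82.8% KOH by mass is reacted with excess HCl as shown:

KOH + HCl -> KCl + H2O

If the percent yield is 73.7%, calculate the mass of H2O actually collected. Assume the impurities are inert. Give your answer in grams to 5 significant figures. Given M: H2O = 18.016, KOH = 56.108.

Pure KOH available = 398.85 g × 0.828 = 330.248 g.
n(KOH) = 330.248 g / 56.108 g/mol = 5.88593 mol.
From the equation the KOH:H2O mole ratio is 1:1, so n(H2O) = 5.88593 × 1/1 = 5.88593 mol.
Mass of H2O = 5.88593 mol × 18.016 g/mol = 106.041 g.
Actual mass collected = 106.041 g × 0.737 = 78.1522 g.

78.152 g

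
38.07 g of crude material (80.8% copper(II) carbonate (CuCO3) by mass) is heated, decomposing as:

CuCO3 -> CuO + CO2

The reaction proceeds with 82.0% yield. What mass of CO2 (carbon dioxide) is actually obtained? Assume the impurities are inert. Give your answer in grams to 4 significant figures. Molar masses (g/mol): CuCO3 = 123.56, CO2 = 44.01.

Pure CuCO3 available = 38.07 g × 0.808 = 30.761 g.
n(CuCO3) = 30.761 g / 123.56 g/mol = 0.24895 mol.
From the equation the CuCO3:CO2 mole ratio is 1:1, so n(CO2) = 0.24895 × 1/1 = 0.24895 mol.
Mass of CO2 = 0.24895 mol × 44.01 g/mol = 10.956 g.
Actual mass collected = 10.956 g × 0.820 = 8.9842 g.

8.984 g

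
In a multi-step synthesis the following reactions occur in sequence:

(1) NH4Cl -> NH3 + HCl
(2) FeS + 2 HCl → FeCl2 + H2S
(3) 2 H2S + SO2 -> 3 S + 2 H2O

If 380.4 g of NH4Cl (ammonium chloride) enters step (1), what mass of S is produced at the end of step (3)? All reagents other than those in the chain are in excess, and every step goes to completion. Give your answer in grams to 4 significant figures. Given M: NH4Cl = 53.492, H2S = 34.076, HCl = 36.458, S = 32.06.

n(NH4Cl) = 380.4 / 53.492 = 7.1113 mol.
Reaction (1): NH4Cl→HCl ratio 1:1 ⇒ n(HCl) = 7.1113 mol.
Reaction (2): HCl→H2S ratio 2:1 ⇒ n(H2S) = 3.5557 mol.
Reaction (3): H2S→S ratio 2:3 ⇒ n(S) = 5.3335 mol.
Mass of S = 5.3335 × 32.06 = 170.99 g.

171.0 g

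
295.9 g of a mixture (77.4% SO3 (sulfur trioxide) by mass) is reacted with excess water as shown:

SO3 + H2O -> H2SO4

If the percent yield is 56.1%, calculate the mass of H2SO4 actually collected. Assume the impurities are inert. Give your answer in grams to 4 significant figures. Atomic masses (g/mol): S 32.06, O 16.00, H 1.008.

Pure SO3 available = 295.9 g × 0.774 = 229.03 g.
M(SO3) = 32.06 + 3(16.00) = 80.06 g/mol.
M(H2SO4) = 2(1.008) + 32.06 + 4(16.00) = 98.076 g/mol.
n(SO3) = 229.03 g / 80.06 g/mol = 2.8607 mol.
From the equation the SO3:H2SO4 mole ratio is 1:1, so n(H2SO4) = 2.8607 × 1/1 = 2.8607 mol.
Mass of H2SO4 = 2.8607 mol × 98.076 g/mol = 280.56 g.
Actual mass collected = 280.56 g × 0.561 = 157.40 g.

157.4 g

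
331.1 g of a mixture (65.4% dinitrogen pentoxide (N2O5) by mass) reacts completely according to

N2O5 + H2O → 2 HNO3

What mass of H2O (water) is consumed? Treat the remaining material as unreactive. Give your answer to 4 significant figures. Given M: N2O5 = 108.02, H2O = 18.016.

36.12 g

Mass of pure N2O5 = 331.1 g × 0.654 = 216.54 g.
n(N2O5) = 216.54 g / 108.02 g/mol = 2.0046 mol.
From the equation the N2O5:H2O mole ratio is 1:1, so n(H2O) = 2.0046 × 1/1 = 2.0046 mol.
Mass of H2O = 2.0046 mol × 18.016 g/mol = 36.115 g.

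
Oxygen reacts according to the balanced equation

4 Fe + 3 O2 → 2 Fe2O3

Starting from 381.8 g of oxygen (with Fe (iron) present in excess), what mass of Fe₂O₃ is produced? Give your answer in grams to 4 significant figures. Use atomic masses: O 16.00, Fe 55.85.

M(O2) = 2(16.00) = 32.00 g/mol.
M(Fe2O3) = 2(55.85) + 3(16.00) = 159.70 g/mol.
n(O2) = 381.80 g / 32.00 g/mol = 11.931 mol.
From the equation the O2:Fe2O3 mole ratio is 3:2, so n(Fe2O3) = 11.931 × 2/3 = 7.9542 mol.
Mass of Fe2O3 = 7.9542 mol × 159.70 g/mol = 1270.3 g.

1270 g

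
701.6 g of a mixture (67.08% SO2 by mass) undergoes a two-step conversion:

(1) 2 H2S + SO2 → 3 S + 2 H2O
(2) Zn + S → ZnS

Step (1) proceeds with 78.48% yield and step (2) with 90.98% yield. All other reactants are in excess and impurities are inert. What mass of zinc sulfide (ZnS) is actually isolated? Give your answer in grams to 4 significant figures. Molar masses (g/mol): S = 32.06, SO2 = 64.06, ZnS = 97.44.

Pure SO2 = 701.6 × 0.6708 = 470.63 g.
n(SO2) = 470.63 / 64.06 = 7.3468 mol.
Step 1 (SO2:S = 1:3): theoretical n(S) = 22.040 mol; at 78.48% yield, n(S) = 17.297 mol.
Step 2 (S:ZnS = 1:1): theoretical n(ZnS) = 17.297 mol, so theoretical mass = 17.297 × 97.44 = 1685.4 g.
At 90.98% yield, actual mass of ZnS = 1685.4 × 0.9098 = 1533.4 g.

1533 g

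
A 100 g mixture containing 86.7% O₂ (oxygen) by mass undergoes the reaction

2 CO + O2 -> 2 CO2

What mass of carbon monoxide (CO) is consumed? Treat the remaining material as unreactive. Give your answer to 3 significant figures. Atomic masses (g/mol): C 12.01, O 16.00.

152 g

Mass of pure O2 = 100 g × 0.867 = 86.70 g.
M(O2) = 2(16.00) = 32.00 g/mol.
M(CO) = 12.01 + 16.00 = 28.01 g/mol.
n(O2) = 86.70 g / 32.00 g/mol = 2.709 mol.
From the equation the O2:CO mole ratio is 1:2, so n(CO) = 2.709 × 2/1 = 5.419 mol.
Mass of CO = 5.419 mol × 28.01 g/mol = 151.8 g.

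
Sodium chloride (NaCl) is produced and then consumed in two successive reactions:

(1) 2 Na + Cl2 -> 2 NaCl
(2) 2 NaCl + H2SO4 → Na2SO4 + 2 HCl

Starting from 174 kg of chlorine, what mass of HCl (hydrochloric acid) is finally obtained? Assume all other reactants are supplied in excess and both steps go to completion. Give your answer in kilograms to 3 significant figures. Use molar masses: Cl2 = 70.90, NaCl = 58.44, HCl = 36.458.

179 kg

174 kg = 174000 g.
n(Cl2) = 174000 / 70.90 = 2454 mol.
Step 1 gives a 1:2 ratio of Cl2 to NaCl, so n(NaCl) = 4908 mol.
In step 2 the NaCl:HCl ratio is 2:2, so n(HCl) = 4908 mol.
Mass of HCl = 4908 × 36.458 = 178900 g = 179 kg.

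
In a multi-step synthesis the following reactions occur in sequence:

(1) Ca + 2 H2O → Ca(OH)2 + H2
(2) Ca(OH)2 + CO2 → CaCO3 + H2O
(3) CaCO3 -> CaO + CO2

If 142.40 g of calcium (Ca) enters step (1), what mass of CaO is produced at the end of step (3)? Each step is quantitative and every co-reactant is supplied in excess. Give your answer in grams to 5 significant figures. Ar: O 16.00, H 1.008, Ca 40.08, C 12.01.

199.25 g

M(Ca) = 40.08 g/mol.
M(CaO) = 40.08 + 16.00 = 56.08 g/mol.
n(Ca) = 142.40 / 40.08 = 3.55289 mol.
Reaction (1): Ca→Ca(OH)2 ratio 1:1 ⇒ n(Ca(OH)2) = 3.55289 mol.
Reaction (2): Ca(OH)2→CaCO3 ratio 1:1 ⇒ n(CaCO3) = 3.55289 mol.
Reaction (3): CaCO3→CaO ratio 1:1 ⇒ n(CaO) = 3.55289 mol.
Mass of CaO = 3.55289 × 56.08 = 199.246 g.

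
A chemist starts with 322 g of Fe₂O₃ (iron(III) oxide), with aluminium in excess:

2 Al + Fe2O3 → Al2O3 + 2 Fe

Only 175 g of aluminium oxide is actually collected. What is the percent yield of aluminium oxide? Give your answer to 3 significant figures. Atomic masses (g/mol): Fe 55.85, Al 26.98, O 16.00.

M(Fe2O3) = 2(55.85) + 3(16.00) = 159.70 g/mol.
M(Al2O3) = 2(26.98) + 3(16.00) = 101.96 g/mol.
n(Fe2O3) = 322.0 g / 159.70 g/mol = 2.016 mol.
From the equation the Fe2O3:Al2O3 mole ratio is 1:1, so n(Al2O3) = 2.016 × 1/1 = 2.016 mol.
Mass of Al2O3 = 2.016 mol × 101.96 g/mol = 205.6 g.
This is the theoretical yield. Percent yield = 175 g / 205.6 g × 100% = 85.13%.

85.1 %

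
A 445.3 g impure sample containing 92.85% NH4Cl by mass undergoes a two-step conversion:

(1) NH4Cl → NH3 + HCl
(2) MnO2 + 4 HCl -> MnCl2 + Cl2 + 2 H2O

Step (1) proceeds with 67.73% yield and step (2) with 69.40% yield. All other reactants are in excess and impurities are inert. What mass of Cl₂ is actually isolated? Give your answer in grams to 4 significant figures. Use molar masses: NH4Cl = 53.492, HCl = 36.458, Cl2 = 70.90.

64.40 g

Pure NH4Cl = 445.3 × 0.9285 = 413.46 g.
n(NH4Cl) = 413.46 / 53.492 = 7.7294 mol.
Step 1 (NH4Cl:HCl = 1:1): theoretical n(HCl) = 7.7294 mol; at 67.73% yield, n(HCl) = 5.2351 mol.
Step 2 (HCl:Cl2 = 4:1): theoretical n(Cl2) = 1.3088 mol, so theoretical mass = 1.3088 × 70.90 = 92.793 g.
At 69.40% yield, actual mass of Cl2 = 92.793 × 0.6940 = 64.398 g.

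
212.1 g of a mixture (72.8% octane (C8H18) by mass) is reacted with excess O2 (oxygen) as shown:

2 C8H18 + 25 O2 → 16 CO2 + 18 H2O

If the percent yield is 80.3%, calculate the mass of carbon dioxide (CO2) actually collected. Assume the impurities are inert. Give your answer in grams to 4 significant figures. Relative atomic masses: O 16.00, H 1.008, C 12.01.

382.2 g

Pure C8H18 available = 212.1 g × 0.728 = 154.41 g.
M(C8H18) = 8(12.01) + 18(1.008) = 114.224 g/mol.
M(CO2) = 12.01 + 2(16.00) = 44.01 g/mol.
n(C8H18) = 154.41 g / 114.224 g/mol = 1.3518 mol.
From the equation the C8H18:CO2 mole ratio is 2:16, so n(CO2) = 1.3518 × 16/2 = 10.814 mol.
Mass of CO2 = 10.814 mol × 44.01 g/mol = 475.94 g.
Actual mass collected = 475.94 g × 0.803 = 382.18 g.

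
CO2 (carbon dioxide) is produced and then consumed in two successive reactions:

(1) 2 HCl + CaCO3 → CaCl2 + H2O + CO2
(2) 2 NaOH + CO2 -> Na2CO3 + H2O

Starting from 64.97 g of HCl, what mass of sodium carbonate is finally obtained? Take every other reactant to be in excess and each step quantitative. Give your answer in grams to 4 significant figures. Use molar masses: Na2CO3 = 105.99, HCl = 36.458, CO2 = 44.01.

94.44 g

n(HCl) = 64.970 / 36.458 = 1.7821 mol.
Step 1 gives a 2:1 ratio of HCl to CO2, so n(CO2) = 0.89103 mol.
In step 2 the CO2:Na2CO3 ratio is 1:1, so n(Na2CO3) = 0.89103 mol.
Mass of Na2CO3 = 0.89103 × 105.99 = 94.440 g.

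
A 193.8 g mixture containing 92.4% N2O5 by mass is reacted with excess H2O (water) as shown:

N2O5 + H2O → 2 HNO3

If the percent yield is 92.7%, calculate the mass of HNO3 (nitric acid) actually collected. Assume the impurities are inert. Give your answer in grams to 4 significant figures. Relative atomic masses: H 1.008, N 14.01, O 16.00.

Pure N2O5 available = 193.8 g × 0.924 = 179.07 g.
M(N2O5) = 2(14.01) + 5(16.00) = 108.02 g/mol.
M(HNO3) = 1.008 + 14.01 + 3(16.00) = 63.018 g/mol.
n(N2O5) = 179.07 g / 108.02 g/mol = 1.6578 mol.
From the equation the N2O5:HNO3 mole ratio is 1:2, so n(HNO3) = 1.6578 × 2/1 = 3.3155 mol.
Mass of HNO3 = 3.3155 mol × 63.018 g/mol = 208.94 g.
Actual mass collected = 208.94 g × 0.927 = 193.68 g.

193.7 g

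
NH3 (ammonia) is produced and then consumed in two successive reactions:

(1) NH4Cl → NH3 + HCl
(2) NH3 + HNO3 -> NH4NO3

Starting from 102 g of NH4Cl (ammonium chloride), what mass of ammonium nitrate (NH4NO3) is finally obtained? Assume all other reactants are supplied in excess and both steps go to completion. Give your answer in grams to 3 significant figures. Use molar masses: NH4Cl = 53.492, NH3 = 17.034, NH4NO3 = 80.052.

153 g

n(NH4Cl) = 102.0 / 53.492 = 1.907 mol.
Step 1 gives a 1:1 ratio of NH4Cl to NH3, so n(NH3) = 1.907 mol.
In step 2 the NH3:NH4NO3 ratio is 1:1, so n(NH4NO3) = 1.907 mol.
Mass of NH4NO3 = 1.907 × 80.052 = 152.6 g.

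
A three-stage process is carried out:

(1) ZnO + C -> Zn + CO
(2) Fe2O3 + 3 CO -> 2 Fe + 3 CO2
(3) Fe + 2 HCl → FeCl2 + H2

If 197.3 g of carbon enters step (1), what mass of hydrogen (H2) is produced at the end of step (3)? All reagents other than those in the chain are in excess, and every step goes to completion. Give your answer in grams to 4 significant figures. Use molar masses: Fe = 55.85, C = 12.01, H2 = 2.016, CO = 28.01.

n(C) = 197.3 / 12.01 = 16.428 mol.
Reaction (1): C→CO ratio 1:1 ⇒ n(CO) = 16.428 mol.
Reaction (2): CO→Fe ratio 3:2 ⇒ n(Fe) = 10.952 mol.
Reaction (3): Fe→H2 ratio 1:1 ⇒ n(H2) = 10.952 mol.
Mass of H2 = 10.952 × 2.016 = 22.079 g.

22.08 g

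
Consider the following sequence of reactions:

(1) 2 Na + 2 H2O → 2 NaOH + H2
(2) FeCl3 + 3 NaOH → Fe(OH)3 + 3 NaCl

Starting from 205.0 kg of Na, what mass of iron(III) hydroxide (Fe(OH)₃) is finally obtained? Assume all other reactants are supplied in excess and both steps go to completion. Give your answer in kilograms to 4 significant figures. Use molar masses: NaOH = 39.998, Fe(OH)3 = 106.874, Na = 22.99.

205.0 kg = 205000 g.
n(Na) = 205000 / 22.99 = 8916.9 mol.
Step 1 gives a 2:2 ratio of Na to NaOH, so n(NaOH) = 8916.9 mol.
In step 2 the NaOH:Fe(OH)3 ratio is 3:1, so n(Fe(OH)3) = 2972.3 mol.
Mass of Fe(OH)3 = 2972.3 × 106.874 = 317660 g = 317.7 kg.

317.7 kg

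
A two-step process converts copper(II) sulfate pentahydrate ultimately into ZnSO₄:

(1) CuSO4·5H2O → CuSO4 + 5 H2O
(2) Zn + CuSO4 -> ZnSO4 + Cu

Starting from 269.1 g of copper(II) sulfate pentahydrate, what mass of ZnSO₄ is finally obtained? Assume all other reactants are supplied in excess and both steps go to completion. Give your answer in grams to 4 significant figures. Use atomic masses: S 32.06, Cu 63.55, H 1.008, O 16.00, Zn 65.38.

M(CuSO4·5H2O) = 63.55 + 32.06 + 9(16.00) + 10(1.008) = 249.69 g/mol.
M(ZnSO4) = 65.38 + 32.06 + 4(16.00) = 161.44 g/mol.
n(CuSO4·5H2O) = 269.10 / 249.69 = 1.0777 mol.
Step 1 gives a 1:1 ratio of CuSO4·5H2O to CuSO4, so n(CuSO4) = 1.0777 mol.
In step 2 the CuSO4:ZnSO4 ratio is 1:1, so n(ZnSO4) = 1.0777 mol.
Mass of ZnSO4 = 1.0777 × 161.44 = 173.99 g.

174.0 g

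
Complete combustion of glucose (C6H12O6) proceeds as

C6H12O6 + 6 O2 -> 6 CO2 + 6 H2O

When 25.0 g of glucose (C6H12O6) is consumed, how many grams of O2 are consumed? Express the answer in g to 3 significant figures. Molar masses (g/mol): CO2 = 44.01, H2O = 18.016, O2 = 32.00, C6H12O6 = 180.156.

26.6 g

n(C6H12O6) = 25.00 g / 180.156 g/mol = 0.1388 mol.
From the equation the C6H12O6:O2 mole ratio is 1:6, so n(O2) = 0.1388 × 6/1 = 0.8326 mol.
Mass of O2 = 0.8326 mol × 32.00 g/mol = 26.64 g.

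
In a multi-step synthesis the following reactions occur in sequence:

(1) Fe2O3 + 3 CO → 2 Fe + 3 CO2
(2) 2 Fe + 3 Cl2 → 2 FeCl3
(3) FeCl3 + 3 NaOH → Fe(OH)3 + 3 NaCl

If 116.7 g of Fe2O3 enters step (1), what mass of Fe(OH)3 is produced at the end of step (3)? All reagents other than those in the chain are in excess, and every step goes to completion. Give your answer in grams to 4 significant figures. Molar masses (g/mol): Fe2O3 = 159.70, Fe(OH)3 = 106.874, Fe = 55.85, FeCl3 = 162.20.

156.2 g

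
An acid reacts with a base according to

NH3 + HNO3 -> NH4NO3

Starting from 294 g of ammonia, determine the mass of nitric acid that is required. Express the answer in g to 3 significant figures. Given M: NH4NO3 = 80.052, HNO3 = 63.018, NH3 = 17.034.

1090 g

n(NH3) = 294.0 g / 17.034 g/mol = 17.26 mol.
From the equation the NH3:HNO3 mole ratio is 1:1, so n(HNO3) = 17.26 × 1/1 = 17.26 mol.
Mass of HNO3 = 17.26 mol × 63.018 g/mol = 1088 g.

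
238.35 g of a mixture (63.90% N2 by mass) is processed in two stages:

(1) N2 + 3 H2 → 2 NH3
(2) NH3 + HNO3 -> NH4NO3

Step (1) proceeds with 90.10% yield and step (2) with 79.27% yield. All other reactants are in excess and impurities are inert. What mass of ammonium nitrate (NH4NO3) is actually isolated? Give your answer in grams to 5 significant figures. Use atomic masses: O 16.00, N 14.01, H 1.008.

Pure N2 = 238.35 × 0.6390 = 152.306 g.
M(N2) = 2(14.01) = 28.02 g/mol.
M(NH4NO3) = 2(14.01) + 4(1.008) + 3(16.00) = 80.052 g/mol.
n(N2) = 152.306 / 28.02 = 5.43560 mol.
Step 1 (N2:NH3 = 1:2): theoretical n(NH3) = 10.8712 mol; at 90.10% yield, n(NH3) = 9.79496 mol.
Step 2 (NH3:NH4NO3 = 1:1): theoretical n(NH4NO3) = 9.79496 mol, so theoretical mass = 9.79496 × 80.052 = 784.106 g.
At 79.27% yield, actual mass of NH4NO3 = 784.106 × 0.7927 = 621.561 g.

621.56 g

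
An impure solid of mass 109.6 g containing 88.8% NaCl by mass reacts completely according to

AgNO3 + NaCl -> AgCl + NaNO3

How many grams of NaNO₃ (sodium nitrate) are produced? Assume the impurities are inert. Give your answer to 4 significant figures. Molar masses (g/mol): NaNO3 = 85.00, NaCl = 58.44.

141.6 g

Mass of pure NaCl = 109.6 g × 0.888 = 97.325 g.
n(NaCl) = 97.325 g / 58.44 g/mol = 1.6654 mol.
From the equation the NaCl:NaNO3 mole ratio is 1:1, so n(NaNO3) = 1.6654 × 1/1 = 1.6654 mol.
Mass of NaNO3 = 1.6654 mol × 85.00 g/mol = 141.56 g.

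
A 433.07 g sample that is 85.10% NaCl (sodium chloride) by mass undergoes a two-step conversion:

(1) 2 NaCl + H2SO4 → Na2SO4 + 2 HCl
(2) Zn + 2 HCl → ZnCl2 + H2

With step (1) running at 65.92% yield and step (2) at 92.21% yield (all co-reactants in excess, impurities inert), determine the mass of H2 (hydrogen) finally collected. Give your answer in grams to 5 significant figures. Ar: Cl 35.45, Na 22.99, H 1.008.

Pure NaCl = 433.07 × 0.8510 = 368.543 g.
M(NaCl) = 22.99 + 35.45 = 58.44 g/mol.
M(H2) = 2(1.008) = 2.016 g/mol.
n(NaCl) = 368.543 / 58.44 = 6.30634 mol.
Step 1 (NaCl:HCl = 2:2): theoretical n(HCl) = 6.30634 mol; at 65.92% yield, n(HCl) = 4.15714 mol.
Step 2 (HCl:H2 = 2:1): theoretical n(H2) = 2.07857 mol, so theoretical mass = 2.07857 × 2.016 = 4.19040 g.
At 92.21% yield, actual mass of H2 = 4.19040 × 0.9221 = 3.86397 g.

3.8640 g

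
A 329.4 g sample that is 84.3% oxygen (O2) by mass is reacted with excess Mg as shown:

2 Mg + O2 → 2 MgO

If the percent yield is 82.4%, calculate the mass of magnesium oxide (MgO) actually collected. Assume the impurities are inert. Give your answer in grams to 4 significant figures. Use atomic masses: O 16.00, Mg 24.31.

Pure O2 available = 329.4 g × 0.843 = 277.68 g.
M(O2) = 2(16.00) = 32.00 g/mol.
M(MgO) = 24.31 + 16.00 = 40.31 g/mol.
n(O2) = 277.68 g / 32.00 g/mol = 8.6776 mol.
From the equation the O2:MgO mole ratio is 1:2, so n(MgO) = 8.6776 × 2/1 = 17.355 mol.
Mass of MgO = 17.355 mol × 40.31 g/mol = 699.59 g.
Actual mass collected = 699.59 g × 0.824 = 576.46 g.

576.5 g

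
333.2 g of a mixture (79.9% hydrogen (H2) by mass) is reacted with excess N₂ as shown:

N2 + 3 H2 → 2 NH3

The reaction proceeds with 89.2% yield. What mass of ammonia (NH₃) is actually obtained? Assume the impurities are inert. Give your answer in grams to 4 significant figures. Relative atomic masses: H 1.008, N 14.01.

1338 g

Pure H2 available = 333.2 g × 0.799 = 266.23 g.
M(H2) = 2(1.008) = 2.016 g/mol.
M(NH3) = 14.01 + 3(1.008) = 17.034 g/mol.
n(H2) = 266.23 g / 2.016 g/mol = 132.06 mol.
From the equation the H2:NH3 mole ratio is 3:2, so n(NH3) = 132.06 × 2/3 = 88.038 mol.
Mass of NH3 = 88.038 mol × 17.034 g/mol = 1499.6 g.
Actual mass collected = 1499.6 g × 0.892 = 1337.7 g.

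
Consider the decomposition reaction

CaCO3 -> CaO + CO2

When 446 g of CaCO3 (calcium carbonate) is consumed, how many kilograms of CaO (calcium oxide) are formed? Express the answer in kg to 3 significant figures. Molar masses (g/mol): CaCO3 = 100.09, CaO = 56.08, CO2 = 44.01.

0.250 kg

n(CaCO3) = 446.0 g / 100.09 g/mol = 4.456 mol.
From the equation the CaCO3:CaO mole ratio is 1:1, so n(CaO) = 4.456 × 1/1 = 4.456 mol.
Mass of CaO = 4.456 mol × 56.08 g/mol = 249.9 g.
Converting to kg: 249.9 g = 0.250 kg.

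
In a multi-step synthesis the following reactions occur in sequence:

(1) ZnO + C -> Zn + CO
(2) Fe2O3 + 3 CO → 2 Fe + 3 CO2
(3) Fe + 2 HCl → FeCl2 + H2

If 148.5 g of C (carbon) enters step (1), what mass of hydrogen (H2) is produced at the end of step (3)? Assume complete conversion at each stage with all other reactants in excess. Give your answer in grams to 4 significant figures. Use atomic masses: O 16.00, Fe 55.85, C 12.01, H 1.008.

M(C) = 12.01 g/mol.
M(H2) = 2(1.008) = 2.016 g/mol.
n(C) = 148.5 / 12.01 = 12.365 mol.
Reaction (1): C→CO ratio 1:1 ⇒ n(CO) = 12.365 mol.
Reaction (2): CO→Fe ratio 3:2 ⇒ n(Fe) = 8.2431 mol.
Reaction (3): Fe→H2 ratio 1:1 ⇒ n(H2) = 8.2431 mol.
Mass of H2 = 8.2431 × 2.016 = 16.618 g.

16.62 g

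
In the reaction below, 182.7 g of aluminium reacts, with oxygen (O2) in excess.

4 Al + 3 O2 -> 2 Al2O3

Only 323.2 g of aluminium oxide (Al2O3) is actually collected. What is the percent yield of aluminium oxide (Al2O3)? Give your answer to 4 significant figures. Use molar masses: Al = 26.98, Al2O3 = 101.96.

n(Al) = 182.70 g / 26.98 g/mol = 6.7717 mol.
From the equation the Al:Al2O3 mole ratio is 4:2, so n(Al2O3) = 6.7717 × 2/4 = 3.3858 mol.
Mass of Al2O3 = 3.3858 mol × 101.96 g/mol = 345.22 g.
This is the theoretical yield. Percent yield = 323.2 g / 345.22 g × 100% = 93.621%.

93.62 %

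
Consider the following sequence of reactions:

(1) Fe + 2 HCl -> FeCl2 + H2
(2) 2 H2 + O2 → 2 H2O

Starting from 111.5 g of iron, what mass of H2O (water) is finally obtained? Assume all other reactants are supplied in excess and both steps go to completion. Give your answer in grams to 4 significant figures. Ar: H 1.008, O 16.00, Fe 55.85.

M(Fe) = 55.85 g/mol.
M(H2O) = 2(1.008) + 16.00 = 18.016 g/mol.
n(Fe) = 111.50 / 55.85 = 1.9964 mol.
Step 1 gives a 1:1 ratio of Fe to H2, so n(H2) = 1.9964 mol.
In step 2 the H2:H2O ratio is 2:2, so n(H2O) = 1.9964 mol.
Mass of H2O = 1.9964 × 18.016 = 35.967 g.

35.97 g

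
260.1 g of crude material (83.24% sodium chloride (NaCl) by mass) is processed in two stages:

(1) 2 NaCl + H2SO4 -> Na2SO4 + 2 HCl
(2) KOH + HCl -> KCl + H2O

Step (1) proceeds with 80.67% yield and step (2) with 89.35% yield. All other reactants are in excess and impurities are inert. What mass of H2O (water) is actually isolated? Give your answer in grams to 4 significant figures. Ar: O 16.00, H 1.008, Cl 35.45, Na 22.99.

Pure NaCl = 260.1 × 0.8324 = 216.51 g.
M(NaCl) = 22.99 + 35.45 = 58.44 g/mol.
M(H2O) = 2(1.008) + 16.00 = 18.016 g/mol.
n(NaCl) = 216.51 / 58.44 = 3.7048 mol.
Step 1 (NaCl:HCl = 2:2): theoretical n(HCl) = 3.7048 mol; at 80.67% yield, n(HCl) = 2.9886 mol.
Step 2 (HCl:H2O = 1:1): theoretical n(H2O) = 2.9886 mol, so theoretical mass = 2.9886 × 18.016 = 53.843 g.
At 89.35% yield, actual mass of H2O = 53.843 × 0.8935 = 48.109 g.

48.11 g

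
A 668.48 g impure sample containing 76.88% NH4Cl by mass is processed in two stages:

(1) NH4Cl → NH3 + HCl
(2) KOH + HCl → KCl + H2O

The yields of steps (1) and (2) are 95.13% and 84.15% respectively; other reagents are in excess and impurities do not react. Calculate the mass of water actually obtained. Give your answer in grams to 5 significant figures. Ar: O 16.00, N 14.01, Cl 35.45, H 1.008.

Pure NH4Cl = 668.48 × 0.7688 = 513.927 g.
M(NH4Cl) = 14.01 + 4(1.008) + 35.45 = 53.492 g/mol.
M(H2O) = 2(1.008) + 16.00 = 18.016 g/mol.
n(NH4Cl) = 513.927 / 53.492 = 9.60756 mol.
Step 1 (NH4Cl:HCl = 1:1): theoretical n(HCl) = 9.60756 mol; at 95.13% yield, n(HCl) = 9.13967 mol.
Step 2 (HCl:H2O = 1:1): theoretical n(H2O) = 9.13967 mol, so theoretical mass = 9.13967 × 18.016 = 164.660 g.
At 84.15% yield, actual mass of H2O = 164.660 × 0.8415 = 138.562 g.

138.56 g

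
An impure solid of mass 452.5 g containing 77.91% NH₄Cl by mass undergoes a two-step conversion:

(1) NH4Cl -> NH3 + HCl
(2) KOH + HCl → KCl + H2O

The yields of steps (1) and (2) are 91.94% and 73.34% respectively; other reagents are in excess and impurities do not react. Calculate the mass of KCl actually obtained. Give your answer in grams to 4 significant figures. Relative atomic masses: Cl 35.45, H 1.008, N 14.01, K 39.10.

Pure NH4Cl = 452.5 × 0.7791 = 352.54 g.
M(NH4Cl) = 14.01 + 4(1.008) + 35.45 = 53.492 g/mol.
M(KCl) = 39.10 + 35.45 = 74.55 g/mol.
n(NH4Cl) = 352.54 / 53.492 = 6.5906 mol.
Step 1 (NH4Cl:HCl = 1:1): theoretical n(HCl) = 6.5906 mol; at 91.94% yield, n(HCl) = 6.0594 mol.
Step 2 (HCl:KCl = 1:1): theoretical n(KCl) = 6.0594 mol, so theoretical mass = 6.0594 × 74.55 = 451.73 g.
At 73.34% yield, actual mass of KCl = 451.73 × 0.7334 = 331.30 g.

331.3 g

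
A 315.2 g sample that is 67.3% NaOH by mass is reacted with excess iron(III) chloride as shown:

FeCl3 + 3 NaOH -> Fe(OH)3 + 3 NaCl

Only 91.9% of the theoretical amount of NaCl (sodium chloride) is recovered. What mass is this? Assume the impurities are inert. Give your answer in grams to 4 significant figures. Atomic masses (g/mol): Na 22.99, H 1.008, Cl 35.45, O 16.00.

284.8 g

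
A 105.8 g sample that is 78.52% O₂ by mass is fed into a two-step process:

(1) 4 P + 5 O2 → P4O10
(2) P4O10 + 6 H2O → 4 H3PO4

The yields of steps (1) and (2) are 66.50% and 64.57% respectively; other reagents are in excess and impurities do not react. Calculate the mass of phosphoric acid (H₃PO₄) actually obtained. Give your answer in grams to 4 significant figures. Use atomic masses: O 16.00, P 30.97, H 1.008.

Pure O2 = 105.8 × 0.7852 = 83.074 g.
M(O2) = 2(16.00) = 32.00 g/mol.
M(H3PO4) = 3(1.008) + 30.97 + 4(16.00) = 97.994 g/mol.
n(O2) = 83.074 / 32.00 = 2.5961 mol.
Step 1 (O2:P4O10 = 5:1): theoretical n(P4O10) = 0.51921 mol; at 66.50% yield, n(P4O10) = 0.34528 mol.
Step 2 (P4O10:H3PO4 = 1:4): theoretical n(H3PO4) = 1.3811 mol, so theoretical mass = 1.3811 × 97.994 = 135.34 g.
At 64.57% yield, actual mass of H3PO4 = 135.34 × 0.6457 = 87.389 g.

87.39 g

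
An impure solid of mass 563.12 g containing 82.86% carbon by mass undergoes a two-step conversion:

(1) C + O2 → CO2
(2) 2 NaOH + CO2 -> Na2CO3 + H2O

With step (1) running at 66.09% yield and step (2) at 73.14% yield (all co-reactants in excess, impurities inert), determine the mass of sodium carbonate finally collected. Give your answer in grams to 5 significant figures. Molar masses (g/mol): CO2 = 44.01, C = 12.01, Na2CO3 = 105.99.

Pure C = 563.12 × 0.8286 = 466.601 g.
n(C) = 466.601 / 12.01 = 38.8511 mol.
Step 1 (C:CO2 = 1:1): theoretical n(CO2) = 38.8511 mol; at 66.09% yield, n(CO2) = 25.6767 mol.
Step 2 (CO2:Na2CO3 = 1:1): theoretical n(Na2CO3) = 25.6767 mol, so theoretical mass = 25.6767 × 105.99 = 2721.47 g.
At 73.14% yield, actual mass of Na2CO3 = 2721.47 × 0.7314 = 1990.48 g.

1990.5 g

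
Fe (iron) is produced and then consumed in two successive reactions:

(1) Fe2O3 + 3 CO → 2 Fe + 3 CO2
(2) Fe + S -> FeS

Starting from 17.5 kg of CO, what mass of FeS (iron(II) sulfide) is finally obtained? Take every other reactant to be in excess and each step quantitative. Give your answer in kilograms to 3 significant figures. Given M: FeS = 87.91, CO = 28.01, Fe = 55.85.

17.5 kg = 17500 g.
n(CO) = 17500 / 28.01 = 624.8 mol.
Step 1 gives a 3:2 ratio of CO to Fe, so n(Fe) = 416.5 mol.
In step 2 the Fe:FeS ratio is 1:1, so n(FeS) = 416.5 mol.
Mass of FeS = 416.5 × 87.91 = 36620 g = 36.6 kg.

36.6 kg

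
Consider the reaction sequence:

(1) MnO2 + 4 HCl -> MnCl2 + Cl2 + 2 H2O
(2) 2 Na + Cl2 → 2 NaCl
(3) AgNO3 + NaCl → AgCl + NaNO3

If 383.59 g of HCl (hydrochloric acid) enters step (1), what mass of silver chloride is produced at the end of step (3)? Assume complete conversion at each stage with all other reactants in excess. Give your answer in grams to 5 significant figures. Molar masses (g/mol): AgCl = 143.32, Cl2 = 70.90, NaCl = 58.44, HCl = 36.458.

n(HCl) = 383.59 / 36.458 = 10.5214 mol.
Reaction (1): HCl→Cl2 ratio 4:1 ⇒ n(Cl2) = 2.63036 mol.
Reaction (2): Cl2→NaCl ratio 1:2 ⇒ n(NaCl) = 5.26071 mol.
Reaction (3): NaCl→AgCl ratio 1:1 ⇒ n(AgCl) = 5.26071 mol.
Mass of AgCl = 5.26071 × 143.32 = 753.965 g.

753.97 g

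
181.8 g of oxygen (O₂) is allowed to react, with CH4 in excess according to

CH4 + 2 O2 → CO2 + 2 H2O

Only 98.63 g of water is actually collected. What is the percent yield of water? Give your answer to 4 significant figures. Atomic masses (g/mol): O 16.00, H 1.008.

96.36 %

M(O2) = 2(16.00) = 32.00 g/mol.
M(H2O) = 2(1.008) + 16.00 = 18.016 g/mol.
n(O2) = 181.80 g / 32.00 g/mol = 5.6813 mol.
From the equation the O2:H2O mole ratio is 2:2, so n(H2O) = 5.6813 × 2/2 = 5.6813 mol.
Mass of H2O = 5.6813 mol × 18.016 g/mol = 102.35 g.
This is the theoretical yield. Percent yield = 98.63 g / 102.35 g × 100% = 96.362%.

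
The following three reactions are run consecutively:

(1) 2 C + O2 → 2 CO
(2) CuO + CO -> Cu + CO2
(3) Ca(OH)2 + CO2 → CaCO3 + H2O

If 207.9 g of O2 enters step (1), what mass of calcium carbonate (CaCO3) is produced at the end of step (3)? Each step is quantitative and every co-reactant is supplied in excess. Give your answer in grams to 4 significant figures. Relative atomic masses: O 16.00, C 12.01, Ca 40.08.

M(O2) = 2(16.00) = 32.00 g/mol.
M(CaCO3) = 40.08 + 12.01 + 3(16.00) = 100.09 g/mol.
n(O2) = 207.9 / 32.00 = 6.4969 mol.
Reaction (1): O2→CO ratio 1:2 ⇒ n(CO) = 12.994 mol.
Reaction (2): CO→CO2 ratio 1:1 ⇒ n(CO2) = 12.994 mol.
Reaction (3): CO2→CaCO3 ratio 1:1 ⇒ n(CaCO3) = 12.994 mol.
Mass of CaCO3 = 12.994 × 100.09 = 1300.5 g.

1301 g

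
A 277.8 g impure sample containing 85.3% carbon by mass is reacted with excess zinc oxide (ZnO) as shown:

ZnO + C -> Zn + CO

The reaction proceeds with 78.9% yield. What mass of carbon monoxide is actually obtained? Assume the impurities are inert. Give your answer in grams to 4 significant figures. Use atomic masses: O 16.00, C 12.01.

436.0 g

Pure C available = 277.8 g × 0.853 = 236.96 g.
M(C) = 12.01 g/mol.
M(CO) = 12.01 + 16.00 = 28.01 g/mol.
n(C) = 236.96 g / 12.01 g/mol = 19.731 mol.
From the equation the C:CO mole ratio is 1:1, so n(CO) = 19.731 × 1/1 = 19.731 mol.
Mass of CO = 19.731 mol × 28.01 g/mol = 552.65 g.
Actual mass collected = 552.65 g × 0.789 = 436.04 g.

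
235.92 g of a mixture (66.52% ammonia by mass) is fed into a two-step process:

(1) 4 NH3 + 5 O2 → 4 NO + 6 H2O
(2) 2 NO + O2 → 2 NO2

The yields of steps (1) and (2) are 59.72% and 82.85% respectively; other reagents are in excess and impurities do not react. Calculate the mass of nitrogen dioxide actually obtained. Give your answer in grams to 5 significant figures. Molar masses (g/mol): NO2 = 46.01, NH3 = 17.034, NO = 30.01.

Pure NH3 = 235.92 × 0.6652 = 156.934 g.
n(NH3) = 156.934 / 17.034 = 9.21298 mol.
Step 1 (NH3:NO = 4:4): theoretical n(NO) = 9.21298 mol; at 59.72% yield, n(NO) = 5.50199 mol.
Step 2 (NO:NO2 = 2:2): theoretical n(NO2) = 5.50199 mol, so theoretical mass = 5.50199 × 46.01 = 253.147 g.
At 82.85% yield, actual mass of NO2 = 253.147 × 0.8285 = 209.732 g.

209.73 g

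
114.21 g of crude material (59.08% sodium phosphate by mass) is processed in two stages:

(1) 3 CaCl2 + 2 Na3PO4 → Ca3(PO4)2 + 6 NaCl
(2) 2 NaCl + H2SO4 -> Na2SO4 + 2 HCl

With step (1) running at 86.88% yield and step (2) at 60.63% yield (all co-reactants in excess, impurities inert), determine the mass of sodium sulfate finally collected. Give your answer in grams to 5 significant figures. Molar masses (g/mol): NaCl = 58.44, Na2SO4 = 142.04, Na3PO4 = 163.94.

Pure Na3PO4 = 114.21 × 0.5908 = 67.4753 g.
n(Na3PO4) = 67.4753 / 163.94 = 0.411585 mol.
Step 1 (Na3PO4:NaCl = 2:6): theoretical n(NaCl) = 1.23476 mol; at 86.88% yield, n(NaCl) = 1.07276 mol.
Step 2 (NaCl:Na2SO4 = 2:1): theoretical n(Na2SO4) = 0.536378 mol, so theoretical mass = 0.536378 × 142.04 = 76.1871 g.
At 60.63% yield, actual mass of Na2SO4 = 76.1871 × 0.6063 = 46.1922 g.

46.192 g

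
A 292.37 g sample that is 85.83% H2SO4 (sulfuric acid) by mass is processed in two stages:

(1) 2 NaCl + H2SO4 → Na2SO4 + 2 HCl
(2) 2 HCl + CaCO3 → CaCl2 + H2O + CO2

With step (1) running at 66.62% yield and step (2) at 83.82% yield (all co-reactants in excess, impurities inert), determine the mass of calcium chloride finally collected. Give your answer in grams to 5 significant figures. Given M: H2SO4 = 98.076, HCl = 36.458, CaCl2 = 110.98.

Pure H2SO4 = 292.37 × 0.8583 = 250.941 g.
n(H2SO4) = 250.941 / 98.076 = 2.55864 mol.
Step 1 (H2SO4:HCl = 1:2): theoretical n(HCl) = 5.11728 mol; at 66.62% yield, n(HCl) = 3.40913 mol.
Step 2 (HCl:CaCl2 = 2:1): theoretical n(CaCl2) = 1.70457 mol, so theoretical mass = 1.70457 × 110.98 = 189.173 g.
At 83.82% yield, actual mass of CaCl2 = 189.173 × 0.8382 = 158.565 g.

158.56 g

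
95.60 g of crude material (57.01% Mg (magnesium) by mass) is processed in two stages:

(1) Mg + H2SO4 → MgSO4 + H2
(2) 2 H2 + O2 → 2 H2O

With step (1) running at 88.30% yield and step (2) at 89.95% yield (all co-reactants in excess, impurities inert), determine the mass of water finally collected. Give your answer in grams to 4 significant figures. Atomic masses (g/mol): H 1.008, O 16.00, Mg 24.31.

Pure Mg = 95.60 × 0.5701 = 54.502 g.
M(Mg) = 24.31 g/mol.
M(H2O) = 2(1.008) + 16.00 = 18.016 g/mol.
n(Mg) = 54.502 / 24.31 = 2.2419 mol.
Step 1 (Mg:H2 = 1:1): theoretical n(H2) = 2.2419 mol; at 88.30% yield, n(H2) = 1.9796 mol.
Step 2 (H2:H2O = 2:2): theoretical n(H2O) = 1.9796 mol, so theoretical mass = 1.9796 × 18.016 = 35.665 g.
At 89.95% yield, actual mass of H2O = 35.665 × 0.8995 = 32.081 g.

32.08 g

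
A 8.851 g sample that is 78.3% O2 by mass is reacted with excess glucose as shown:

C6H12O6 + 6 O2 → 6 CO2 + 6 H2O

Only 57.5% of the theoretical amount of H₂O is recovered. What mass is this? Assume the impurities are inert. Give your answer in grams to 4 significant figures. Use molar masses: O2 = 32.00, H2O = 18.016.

2.244 g

Pure O2 available = 8.851 g × 0.783 = 6.9303 g.
n(O2) = 6.9303 g / 32.00 g/mol = 0.21657 mol.
From the equation the O2:H2O mole ratio is 6:6, so n(H2O) = 0.21657 × 6/6 = 0.21657 mol.
Mass of H2O = 0.21657 mol × 18.016 g/mol = 3.9018 g.
Actual mass collected = 3.9018 g × 0.575 = 2.2435 g.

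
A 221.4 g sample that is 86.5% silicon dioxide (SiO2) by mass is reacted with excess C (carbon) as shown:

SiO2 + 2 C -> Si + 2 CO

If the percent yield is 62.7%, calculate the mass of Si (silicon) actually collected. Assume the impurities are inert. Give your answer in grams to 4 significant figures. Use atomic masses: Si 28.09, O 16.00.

Pure SiO2 available = 221.4 g × 0.865 = 191.51 g.
M(SiO2) = 28.09 + 2(16.00) = 60.09 g/mol.
M(Si) = 28.09 g/mol.
n(SiO2) = 191.51 g / 60.09 g/mol = 3.1871 mol.
From the equation the SiO2:Si mole ratio is 1:1, so n(Si) = 3.1871 × 1/1 = 3.1871 mol.
Mass of Si = 3.1871 mol × 28.09 g/mol = 89.525 g.
Actual mass collected = 89.525 g × 0.627 = 56.132 g.

56.13 g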